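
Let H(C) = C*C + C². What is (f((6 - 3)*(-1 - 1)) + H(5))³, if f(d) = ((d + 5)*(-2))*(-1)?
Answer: 110592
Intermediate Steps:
f(d) = 10 + 2*d (f(d) = ((5 + d)*(-2))*(-1) = (-10 - 2*d)*(-1) = 10 + 2*d)
H(C) = 2*C² (H(C) = C² + C² = 2*C²)
(f((6 - 3)*(-1 - 1)) + H(5))³ = ((10 + 2*((6 - 3)*(-1 - 1))) + 2*5²)³ = ((10 + 2*(3*(-2))) + 2*25)³ = ((10 + 2*(-6)) + 50)³ = ((10 - 12) + 50)³ = (-2 + 50)³ = 48³ = 110592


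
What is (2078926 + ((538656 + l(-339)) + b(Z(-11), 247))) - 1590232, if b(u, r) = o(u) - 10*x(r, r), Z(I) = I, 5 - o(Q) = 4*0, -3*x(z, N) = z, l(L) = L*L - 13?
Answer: 3429259/3 ≈ 1.1431e+6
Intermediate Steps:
l(L) = -13 + L² (l(L) = L² - 13 = -13 + L²)
x(z, N) = -z/3
o(Q) = 5 (o(Q) = 5 - 4*0 = 5 - 1*0 = 5 + 0 = 5)
b(u, r) = 5 + 10*r/3 (b(u, r) = 5 - (-10)*r/3 = 5 + 10*r/3)
(2078926 + ((538656 + l(-339)) + b(Z(-11), 247))) - 1590232 = (2078926 + ((538656 + (-13 + (-339)²)) + (5 + (10/3)*247))) - 1590232 = (2078926 + ((538656 + (-13 + 114921)) + (5 + 2470/3))) - 1590232 = (2078926 + ((538656 + 114908) + 2485/3)) - 1590232 = (2078926 + (653564 + 2485/3)) - 1590232 = (2078926 + 1963177/3) - 1590232 = 8199955/3 - 1590232 = 3429259/3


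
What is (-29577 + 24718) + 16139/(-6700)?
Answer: -32571439/6700 ≈ -4861.4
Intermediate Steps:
(-29577 + 24718) + 16139/(-6700) = -4859 + 16139*(-1/6700) = -4859 - 16139/6700 = -32571439/6700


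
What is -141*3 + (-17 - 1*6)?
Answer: -446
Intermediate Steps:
-141*3 + (-17 - 1*6) = -423 + (-17 - 6) = -423 - 23 = -446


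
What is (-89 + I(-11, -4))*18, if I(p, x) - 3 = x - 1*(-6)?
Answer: -1512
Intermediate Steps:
I(p, x) = 9 + x (I(p, x) = 3 + (x - 1*(-6)) = 3 + (x + 6) = 3 + (6 + x) = 9 + x)
(-89 + I(-11, -4))*18 = (-89 + (9 - 4))*18 = (-89 + 5)*18 = -84*18 = -1512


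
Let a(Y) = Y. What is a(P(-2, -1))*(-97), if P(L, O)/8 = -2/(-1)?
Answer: -1552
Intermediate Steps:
P(L, O) = 16 (P(L, O) = 8*(-2/(-1)) = 8*(-2*(-1)) = 8*2 = 16)
a(P(-2, -1))*(-97) = 16*(-97) = -1552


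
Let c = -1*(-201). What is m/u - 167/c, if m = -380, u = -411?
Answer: 2581/27537 ≈ 0.093728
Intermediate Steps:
c = 201
m/u - 167/c = -380/(-411) - 167/201 = -380*(-1/411) - 167*1/201 = 380/411 - 167/201 = 2581/27537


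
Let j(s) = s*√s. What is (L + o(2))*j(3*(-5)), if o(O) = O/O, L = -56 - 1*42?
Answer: 1455*I*√15 ≈ 5635.2*I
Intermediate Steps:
j(s) = s^(3/2)
L = -98 (L = -56 - 42 = -98)
o(O) = 1
(L + o(2))*j(3*(-5)) = (-98 + 1)*(3*(-5))^(3/2) = -(-1455)*I*√15 = 1455*I*√15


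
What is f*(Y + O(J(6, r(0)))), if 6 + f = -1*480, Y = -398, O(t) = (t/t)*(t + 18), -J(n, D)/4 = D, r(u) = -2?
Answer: 180792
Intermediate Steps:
J(n, D) = -4*D
O(t) = 18 + t (O(t) = 1*(18 + t) = 18 + t)
f = -486 (f = -6 - 1*480 = -6 - 480 = -486)
f*(Y + O(J(6, r(0)))) = -486*(-398 + (18 - 4*(-2))) = -486*(-398 + (18 + 8)) = -486*(-398 + 26) = -486*(-372) = 180792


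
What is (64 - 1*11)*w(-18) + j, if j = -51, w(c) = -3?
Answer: -210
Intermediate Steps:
(64 - 1*11)*w(-18) + j = (64 - 1*11)*(-3) - 51 = (64 - 11)*(-3) - 51 = 53*(-3) - 51 = -159 - 51 = -210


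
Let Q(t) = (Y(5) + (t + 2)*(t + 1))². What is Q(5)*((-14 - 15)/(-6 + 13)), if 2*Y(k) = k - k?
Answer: -7308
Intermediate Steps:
Y(k) = 0 (Y(k) = (k - k)/2 = (½)*0 = 0)
Q(t) = (1 + t)²*(2 + t)² (Q(t) = (0 + (t + 2)*(t + 1))² = (0 + (2 + t)*(1 + t))² = (0 + (1 + t)*(2 + t))² = ((1 + t)*(2 + t))² = (1 + t)²*(2 + t)²)
Q(5)*((-14 - 15)/(-6 + 13)) = (2 + 5² + 3*5)²*((-14 - 15)/(-6 + 13)) = (2 + 25 + 15)²*(-29/7) = 42²*(-29*⅐) = 1764*(-29/7) = -7308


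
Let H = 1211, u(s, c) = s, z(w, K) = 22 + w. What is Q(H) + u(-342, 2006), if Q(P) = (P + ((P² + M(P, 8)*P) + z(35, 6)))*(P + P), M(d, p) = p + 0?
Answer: 3578448952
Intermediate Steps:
M(d, p) = p
Q(P) = 2*P*(57 + P² + 9*P) (Q(P) = (P + ((P² + 8*P) + (22 + 35)))*(P + P) = (P + ((P² + 8*P) + 57))*(2*P) = (P + (57 + P² + 8*P))*(2*P) = (57 + P² + 9*P)*(2*P) = 2*P*(57 + P² + 9*P))
Q(H) + u(-342, 2006) = 2*1211*(57 + 1211² + 9*1211) - 342 = 2*1211*(57 + 1466521 + 10899) - 342 = 2*1211*1477477 - 342 = 3578449294 - 342 = 3578448952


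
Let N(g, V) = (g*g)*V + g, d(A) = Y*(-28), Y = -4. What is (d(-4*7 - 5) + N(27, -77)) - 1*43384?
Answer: -99378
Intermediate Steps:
d(A) = 112 (d(A) = -4*(-28) = 112)
N(g, V) = g + V*g² (N(g, V) = g²*V + g = V*g² + g = g + V*g²)
(d(-4*7 - 5) + N(27, -77)) - 1*43384 = (112 + 27*(1 - 77*27)) - 1*43384 = (112 + 27*(1 - 2079)) - 43384 = (112 + 27*(-2078)) - 43384 = (112 - 56106) - 43384 = -55994 - 43384 = -99378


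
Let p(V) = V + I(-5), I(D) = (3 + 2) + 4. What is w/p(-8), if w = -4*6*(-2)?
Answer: 48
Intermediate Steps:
I(D) = 9 (I(D) = 5 + 4 = 9)
p(V) = 9 + V (p(V) = V + 9 = 9 + V)
w = 48 (w = -24*(-2) = 48)
w/p(-8) = 48/(9 - 8) = 48/1 = 48*1 = 48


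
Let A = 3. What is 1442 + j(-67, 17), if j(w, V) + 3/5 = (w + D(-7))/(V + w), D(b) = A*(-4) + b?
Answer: 36078/25 ≈ 1443.1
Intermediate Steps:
D(b) = -12 + b (D(b) = 3*(-4) + b = -12 + b)
j(w, V) = -3/5 + (-19 + w)/(V + w) (j(w, V) = -3/5 + (w + (-12 - 7))/(V + w) = -3/5 + (w - 19)/(V + w) = -3/5 + (-19 + w)/(V + w))
1442 + j(-67, 17) = 1442 + (-95 - 3*17 + 2*(-67))/(5*(17 - 67)) = 1442 + (1/5)*(-95 - 51 - 134)/(-50) = 1442 + (1/5)*(-1/50)*(-280) = 1442 + 28/25 = 36078/25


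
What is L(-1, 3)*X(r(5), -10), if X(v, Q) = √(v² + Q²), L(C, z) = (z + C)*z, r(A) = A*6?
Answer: 60*√10 ≈ 189.74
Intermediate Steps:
r(A) = 6*A
L(C, z) = z*(C + z) (L(C, z) = (C + z)*z = z*(C + z))
X(v, Q) = √(Q² + v²)
L(-1, 3)*X(r(5), -10) = (3*(-1 + 3))*√((-10)² + (6*5)²) = (3*2)*√(100 + 30²) = 6*√(100 + 900) = 6*√1000 = 6*(10*√10) = 60*√10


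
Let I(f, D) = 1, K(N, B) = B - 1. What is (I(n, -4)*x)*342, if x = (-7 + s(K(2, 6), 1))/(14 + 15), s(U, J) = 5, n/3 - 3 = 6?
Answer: -684/29 ≈ -23.586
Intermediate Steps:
n = 27 (n = 9 + 3*6 = 9 + 18 = 27)
K(N, B) = -1 + B
x = -2/29 (x = (-7 + 5)/(14 + 15) = -2/29 ≈ -0.068966)
(I(n, -4)*x)*342 = (1*(-2/29))*342 = -2/29*342 = -684/29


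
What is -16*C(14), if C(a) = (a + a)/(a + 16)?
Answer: -224/15 ≈ -14.933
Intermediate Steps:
C(a) = 2*a/(16 + a) (C(a) = (2*a)/(16 + a) = 2*a/(16 + a))
-16*C(14) = -32*14/(16 + 14) = -32*14/30 = -16*14/15 = -224/15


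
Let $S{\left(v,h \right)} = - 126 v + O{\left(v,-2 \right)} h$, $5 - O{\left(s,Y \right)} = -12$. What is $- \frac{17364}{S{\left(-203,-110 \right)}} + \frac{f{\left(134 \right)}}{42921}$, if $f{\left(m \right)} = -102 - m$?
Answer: $- \frac{187718833}{254392767} \approx -0.73791$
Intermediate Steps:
$O{\left(s,Y \right)} = 17$ ($O{\left(s,Y \right)} = 5 - -12 = 5 + 12 = 17$)
$S{\left(v,h \right)} = - 126 v + 17 h$
$- \frac{17364}{S{\left(-203,-110 \right)}} + \frac{f{\left(134 \right)}}{42921} = - \frac{17364}{\left(-126\right) \left(-203\right) + 17 \left(-110\right)} + \frac{-102 - 134}{42921} = - \frac{17364}{25578 - 1870} + \left(-102 - 134\right) \frac{1}{42921} = - \frac{17364}{23708} - \frac{236}{42921} = \left(-17364\right) \frac{1}{23708} - \frac{236}{42921} = - \frac{4341}{5927} - \frac{236}{42921} = - \frac{187718833}{254392767}$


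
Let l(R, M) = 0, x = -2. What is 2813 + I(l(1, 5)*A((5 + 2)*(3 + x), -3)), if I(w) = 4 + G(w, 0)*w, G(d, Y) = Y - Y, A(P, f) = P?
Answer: 2817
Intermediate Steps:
G(d, Y) = 0
I(w) = 4 (I(w) = 4 + 0*w = 4 + 0 = 4)
2813 + I(l(1, 5)*A((5 + 2)*(3 + x), -3)) = 2813 + 4 = 2817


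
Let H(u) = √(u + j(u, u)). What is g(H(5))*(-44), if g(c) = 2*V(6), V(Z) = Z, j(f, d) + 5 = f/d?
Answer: -528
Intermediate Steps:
j(f, d) = -5 + f/d
H(u) = √(-4 + u) (H(u) = √(u + (-5 + u/u)) = √(u + (-5 + 1)) = √(u - 4) = √(-4 + u))
g(c) = 12 (g(c) = 2*6 = 12)
g(H(5))*(-44) = 12*(-44) = -528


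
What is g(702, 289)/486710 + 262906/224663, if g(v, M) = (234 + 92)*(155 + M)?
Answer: 80238800266/54672864365 ≈ 1.4676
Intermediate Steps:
g(v, M) = 50530 + 326*M (g(v, M) = 326*(155 + M) = 50530 + 326*M)
g(702, 289)/486710 + 262906/224663 = (50530 + 326*289)/486710 + 262906/224663 = (50530 + 94214)*(1/486710) + 262906*(1/224663) = 144744*(1/486710) + 262906/224663 = 72372/243355 + 262906/224663 = 80238800266/54672864365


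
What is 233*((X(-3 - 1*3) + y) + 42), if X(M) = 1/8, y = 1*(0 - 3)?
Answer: 72929/8 ≈ 9116.1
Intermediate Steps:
y = -3 (y = 1*(-3) = -3)
X(M) = ⅛
233*((X(-3 - 1*3) + y) + 42) = 233*((⅛ - 3) + 42) = 233*(-23/8 + 42) = 233*(313/8) = 72929/8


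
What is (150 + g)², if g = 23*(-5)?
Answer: 1225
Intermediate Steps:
g = -115
(150 + g)² = (150 - 115)² = 35² = 1225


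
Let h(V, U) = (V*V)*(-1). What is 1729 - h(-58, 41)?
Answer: 5093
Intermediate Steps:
h(V, U) = -V² (h(V, U) = V²*(-1) = -V²)
1729 - h(-58, 41) = 1729 - (-1)*(-58)² = 1729 - (-1)*3364 = 1729 - 1*(-3364) = 1729 + 3364 = 5093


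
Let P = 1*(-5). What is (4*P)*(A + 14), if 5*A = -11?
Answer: -236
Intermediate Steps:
A = -11/5 (A = (⅕)*(-11) = -11/5 ≈ -2.2000)
P = -5
(4*P)*(A + 14) = (4*(-5))*(-11/5 + 14) = -20*59/5 = -236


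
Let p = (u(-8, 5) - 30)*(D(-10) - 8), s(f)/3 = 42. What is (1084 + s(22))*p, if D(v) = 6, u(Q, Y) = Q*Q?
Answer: -82280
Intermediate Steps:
u(Q, Y) = Q**2
s(f) = 126 (s(f) = 3*42 = 126)
p = -68 (p = ((-8)**2 - 30)*(6 - 8) = (64 - 30)*(-2) = 34*(-2) = -68)
(1084 + s(22))*p = (1084 + 126)*(-68) = 1210*(-68) = -82280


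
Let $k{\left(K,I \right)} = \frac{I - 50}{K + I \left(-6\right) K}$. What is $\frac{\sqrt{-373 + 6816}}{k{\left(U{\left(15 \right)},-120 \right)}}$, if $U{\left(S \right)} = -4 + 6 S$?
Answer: $- \frac{31003 \sqrt{6443}}{85} \approx -29277.0$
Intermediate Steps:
$k{\left(K,I \right)} = \frac{-50 + I}{K - 6 I K}$ ($k{\left(K,I \right)} = \frac{-50 + I}{K + - 6 I K} = \frac{-50 + I}{K - 6 I K}$)
$\frac{\sqrt{-373 + 6816}}{k{\left(U{\left(15 \right)},-120 \right)}} = \frac{\sqrt{-373 + 6816}}{\frac{1}{-4 + 6 \cdot 15} \frac{1}{-1 + 6 \left(-120\right)} \left(50 - -120\right)} = \frac{\sqrt{6443}}{\frac{1}{-4 + 90} \frac{1}{-1 - 720} \left(50 + 120\right)} = \frac{\sqrt{6443}}{\frac{1}{86} \frac{1}{-721} \cdot 170} = \frac{\sqrt{6443}}{\frac{1}{86} \left(- \frac{1}{721}\right) 170} = \frac{\sqrt{6443}}{- \frac{85}{31003}} = \sqrt{6443} \left(- \frac{31003}{85}\right) = - \frac{31003 \sqrt{6443}}{85}$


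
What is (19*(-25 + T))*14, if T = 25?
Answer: 0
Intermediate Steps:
(19*(-25 + T))*14 = (19*(-25 + 25))*14 = (19*0)*14 = 0*14 = 0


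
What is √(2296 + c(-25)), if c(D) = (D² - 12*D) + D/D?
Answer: 3*√358 ≈ 56.763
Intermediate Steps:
c(D) = 1 + D² - 12*D (c(D) = (D² - 12*D) + 1 = 1 + D² - 12*D)
√(2296 + c(-25)) = √(2296 + (1 + (-25)² - 12*(-25))) = √(2296 + (1 + 625 + 300)) = √(2296 + 926) = √3222 = 3*√358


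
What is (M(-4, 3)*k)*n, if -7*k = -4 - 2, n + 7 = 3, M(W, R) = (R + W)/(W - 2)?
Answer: -4/7 ≈ -0.57143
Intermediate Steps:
M(W, R) = (R + W)/(-2 + W)
n = -4 (n = -7 + 3 = -4)
k = 6/7 (k = -(-4 - 2)/7 = -1/7*(-6) = 6/7 ≈ 0.85714)
(M(-4, 3)*k)*n = (((3 - 4)/(-2 - 4))*(6/7))*(-4) = ((-1/(-6))*(6/7))*(-4) = (-1/6*(-1)*(6/7))*(-4) = ((1/6)*(6/7))*(-4) = (1/7)*(-4) = -4/7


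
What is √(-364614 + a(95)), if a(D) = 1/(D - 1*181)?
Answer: I*√2696685230/86 ≈ 603.83*I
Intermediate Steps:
a(D) = 1/(-181 + D) (a(D) = 1/(D - 181) = 1/(-181 + D))
√(-364614 + a(95)) = √(-364614 + 1/(-181 + 95)) = √(-364614 + 1/(-86)) = √(-364614 - 1/86) = √(-31356805/86) = I*√2696685230/86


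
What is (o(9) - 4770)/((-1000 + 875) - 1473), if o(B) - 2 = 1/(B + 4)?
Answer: 61983/20774 ≈ 2.9837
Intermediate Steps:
o(B) = 2 + 1/(4 + B) (o(B) = 2 + 1/(B + 4) = 2 + 1/(4 + B))
(o(9) - 4770)/((-1000 + 875) - 1473) = ((9 + 2*9)/(4 + 9) - 4770)/((-1000 + 875) - 1473) = ((9 + 18)/13 - 4770)/(-125 - 1473) = ((1/13)*27 - 4770)/(-1598) = (27/13 - 4770)*(-1/1598) = -61983/13*(-1/1598) = 61983/20774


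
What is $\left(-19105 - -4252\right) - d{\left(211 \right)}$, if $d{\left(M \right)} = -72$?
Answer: $-14781$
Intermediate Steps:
$\left(-19105 - -4252\right) - d{\left(211 \right)} = \left(-19105 - -4252\right) - -72 = \left(-19105 + 4252\right) + 72 = -14853 + 72 = -14781$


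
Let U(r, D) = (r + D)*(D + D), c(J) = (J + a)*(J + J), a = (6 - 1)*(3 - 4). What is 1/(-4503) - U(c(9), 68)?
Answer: -85737121/4503 ≈ -19040.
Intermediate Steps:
a = -5 (a = 5*(-1) = -5)
c(J) = 2*J*(-5 + J) (c(J) = (J - 5)*(J + J) = (-5 + J)*(2*J) = 2*J*(-5 + J))
U(r, D) = 2*D*(D + r) (U(r, D) = (D + r)*(2*D) = 2*D*(D + r))
1/(-4503) - U(c(9), 68) = 1/(-4503) - 2*68*(68 + 2*9*(-5 + 9)) = -1/4503 - 2*68*(68 + 2*9*4) = -1/4503 - 2*68*(68 + 72) = -1/4503 - 2*68*140 = -1/4503 - 1*19040 = -1/4503 - 19040 = -85737121/4503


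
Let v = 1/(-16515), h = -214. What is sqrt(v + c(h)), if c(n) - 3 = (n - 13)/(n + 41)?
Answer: sqrt(3911050996735)/952365 ≈ 2.0766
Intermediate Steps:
c(n) = 3 + (-13 + n)/(41 + n) (c(n) = 3 + (n - 13)/(n + 41) = 3 + (-13 + n)/(41 + n))
v = -1/16515 ≈ -6.0551e-5
sqrt(v + c(h)) = sqrt(-1/16515 + 2*(55 + 2*(-214))/(41 - 214)) = sqrt(-1/16515 + 2*(55 - 428)/(-173)) = sqrt(-1/16515 + 2*(-1/173)*(-373)) = sqrt(-1/16515 + 746/173) = sqrt(12320017/2857095) = sqrt(3911050996735)/952365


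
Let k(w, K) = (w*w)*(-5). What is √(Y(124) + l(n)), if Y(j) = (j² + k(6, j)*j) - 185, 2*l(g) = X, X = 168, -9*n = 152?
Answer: I*√7045 ≈ 83.934*I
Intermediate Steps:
n = -152/9 (n = -⅑*152 = -152/9 ≈ -16.889)
k(w, K) = -5*w² (k(w, K) = w²*(-5) = -5*w²)
l(g) = 84 (l(g) = (½)*168 = 84)
Y(j) = -185 + j² - 180*j (Y(j) = (j² + (-5*6²)*j) - 185 = (j² + (-5*36)*j) - 185 = (j² - 180*j) - 185 = -185 + j² - 180*j)
√(Y(124) + l(n)) = √((-185 + 124² - 180*124) + 84) = √((-185 + 15376 - 22320) + 84) = √(-7129 + 84) = √(-7045) = I*√7045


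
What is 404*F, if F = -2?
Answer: -808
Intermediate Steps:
404*F = 404*(-2) = -808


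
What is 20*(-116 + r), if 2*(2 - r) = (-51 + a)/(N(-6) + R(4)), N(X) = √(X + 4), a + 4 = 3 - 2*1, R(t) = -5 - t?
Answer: -194100/83 - 540*I*√2/83 ≈ -2338.6 - 9.2009*I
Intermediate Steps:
a = -3 (a = -4 + (3 - 2*1) = -4 + (3 - 2) = -4 + 1 = -3)
N(X) = √(4 + X)
r = 2 + 27/(-9 + I*√2) (r = 2 - (-51 - 3)/(2*(√(4 - 6) + (-5 - 1*4))) = 2 - (-27)/(√(-2) + (-5 - 4)) = 2 - (-27)/(I*√2 - 9) = 2 - (-27)/(-9 + I*√2) = 2 + 27/(-9 + I*√2) ≈ -0.92771 - 0.46005*I)
20*(-116 + r) = 20*(-116 + (-9*I + 2*√2)/(√2 + 9*I)) = -2320 + 20*(-9*I + 2*√2)/(√2 + 9*I)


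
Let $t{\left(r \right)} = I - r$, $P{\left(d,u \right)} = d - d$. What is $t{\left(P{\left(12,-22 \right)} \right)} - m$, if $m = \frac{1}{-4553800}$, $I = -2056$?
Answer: $- \frac{9362612799}{4553800} \approx -2056.0$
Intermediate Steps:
$P{\left(d,u \right)} = 0$
$t{\left(r \right)} = -2056 - r$
$m = - \frac{1}{4553800} \approx -2.196 \cdot 10^{-7}$
$t{\left(P{\left(12,-22 \right)} \right)} - m = \left(-2056 - 0\right) - - \frac{1}{4553800} = \left(-2056 + 0\right) + \frac{1}{4553800} = -2056 + \frac{1}{4553800} = - \frac{9362612799}{4553800}$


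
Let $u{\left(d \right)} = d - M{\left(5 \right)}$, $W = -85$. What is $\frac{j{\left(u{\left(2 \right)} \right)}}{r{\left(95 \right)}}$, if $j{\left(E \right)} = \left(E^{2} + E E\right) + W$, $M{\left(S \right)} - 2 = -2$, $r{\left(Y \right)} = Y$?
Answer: $- \frac{77}{95} \approx -0.81053$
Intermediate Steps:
$M{\left(S \right)} = 0$ ($M{\left(S \right)} = 2 - 2 = 0$)
$u{\left(d \right)} = d$ ($u{\left(d \right)} = d - 0 = d + 0 = d$)
$j{\left(E \right)} = -85 + 2 E^{2}$ ($j{\left(E \right)} = \left(E^{2} + E E\right) - 85 = \left(E^{2} + E^{2}\right) - 85 = 2 E^{2} - 85 = -85 + 2 E^{2}$)
$\frac{j{\left(u{\left(2 \right)} \right)}}{r{\left(95 \right)}} = \frac{-85 + 2 \cdot 2^{2}}{95} = \left(-85 + 2 \cdot 4\right) \frac{1}{95} = \left(-85 + 8\right) \frac{1}{95} = \left(-77\right) \frac{1}{95} = - \frac{77}{95}$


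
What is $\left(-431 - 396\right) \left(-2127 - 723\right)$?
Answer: $2356950$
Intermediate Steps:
$\left(-431 - 396\right) \left(-2127 - 723\right) = \left(-827\right) \left(-2850\right) = 2356950$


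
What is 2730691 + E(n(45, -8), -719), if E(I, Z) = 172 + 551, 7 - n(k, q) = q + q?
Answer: 2731414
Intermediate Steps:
n(k, q) = 7 - 2*q (n(k, q) = 7 - (q + q) = 7 - 2*q)
E(I, Z) = 723
2730691 + E(n(45, -8), -719) = 2730691 + 723 = 2731414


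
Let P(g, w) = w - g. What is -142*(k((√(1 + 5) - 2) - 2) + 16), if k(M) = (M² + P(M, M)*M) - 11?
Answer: -3834 + 1136*√6 ≈ -1051.4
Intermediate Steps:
k(M) = -11 + M² (k(M) = (M² + (M - M)*M) - 11 = (M² + 0*M) - 11 = (M² + 0) - 11 = M² - 11 = -11 + M²)
-142*(k((√(1 + 5) - 2) - 2) + 16) = -142*((-11 + ((√(1 + 5) - 2) - 2)²) + 16) = -142*((-11 + ((√6 - 2) - 2)²) + 16) = -142*((-11 + ((-2 + √6) - 2)²) + 16) = -142*((-11 + (-4 + √6)²) + 16) = -142*(5 + (-4 + √6)²) = -710 - 142*(-4 + √6)²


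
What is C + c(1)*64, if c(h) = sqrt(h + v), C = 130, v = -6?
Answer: 130 + 64*I*sqrt(5) ≈ 130.0 + 143.11*I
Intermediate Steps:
c(h) = sqrt(-6 + h) (c(h) = sqrt(h - 6) = sqrt(-6 + h))
C + c(1)*64 = 130 + sqrt(-6 + 1)*64 = 130 + sqrt(-5)*64 = 130 + (I*sqrt(5))*64 = 130 + 64*I*sqrt(5)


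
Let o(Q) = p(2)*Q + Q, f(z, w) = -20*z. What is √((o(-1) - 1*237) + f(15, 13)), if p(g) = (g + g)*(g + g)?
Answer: I*√554 ≈ 23.537*I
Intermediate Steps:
p(g) = 4*g² (p(g) = (2*g)*(2*g) = 4*g²)
o(Q) = 17*Q (o(Q) = (4*2²)*Q + Q = (4*4)*Q + Q = 16*Q + Q = 17*Q)
√((o(-1) - 1*237) + f(15, 13)) = √((17*(-1) - 1*237) - 20*15) = √((-17 - 237) - 300) = √(-254 - 300) = √(-554) = I*√554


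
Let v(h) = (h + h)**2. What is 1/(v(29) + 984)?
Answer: 1/4348 ≈ 0.00022999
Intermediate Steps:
v(h) = 4*h**2 (v(h) = (2*h)**2 = 4*h**2)
1/(v(29) + 984) = 1/(4*29**2 + 984) = 1/(4*841 + 984) = 1/(3364 + 984) = 1/4348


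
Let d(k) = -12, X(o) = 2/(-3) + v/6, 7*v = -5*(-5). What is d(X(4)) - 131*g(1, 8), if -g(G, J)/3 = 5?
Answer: 1953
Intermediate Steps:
v = 25/7 (v = (-5*(-5))/7 = (⅐)*25 = 25/7 ≈ 3.5714)
g(G, J) = -15 (g(G, J) = -3*5 = -15)
X(o) = -1/14 (X(o) = 2/(-3) + (25/7)/6 = 2*(-⅓) + (25/7)*(⅙) = -⅔ + 25/42 = -1/14)
d(X(4)) - 131*g(1, 8) = -12 - 131*(-15) = -12 + 1965 = 1953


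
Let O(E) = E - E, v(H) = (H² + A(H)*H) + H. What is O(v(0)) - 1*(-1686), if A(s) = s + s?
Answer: 1686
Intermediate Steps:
A(s) = 2*s
v(H) = H + 3*H² (v(H) = (H² + (2*H)*H) + H = (H² + 2*H²) + H = 3*H² + H = H + 3*H²)
O(E) = 0
O(v(0)) - 1*(-1686) = 0 - 1*(-1686) = 0 + 1686 = 1686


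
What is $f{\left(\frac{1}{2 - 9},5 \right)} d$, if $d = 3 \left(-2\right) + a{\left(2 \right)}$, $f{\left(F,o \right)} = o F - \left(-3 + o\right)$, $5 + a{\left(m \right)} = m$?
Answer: $\frac{171}{7} \approx 24.429$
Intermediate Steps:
$a{\left(m \right)} = -5 + m$
$f{\left(F,o \right)} = 3 - o + F o$ ($f{\left(F,o \right)} = F o - \left(-3 + o\right) = 3 - o + F o$)
$d = -9$ ($d = 3 \left(-2\right) + \left(-5 + 2\right) = -6 - 3 = -9$)
$f{\left(\frac{1}{2 - 9},5 \right)} d = \left(3 - 5 + \frac{1}{2 - 9} \cdot 5\right) \left(-9\right) = \left(3 - 5 + \frac{1}{-7} \cdot 5\right) \left(-9\right) = \left(3 - 5 - \frac{5}{7}\right) \left(-9\right) = \left(- \frac{19}{7}\right) \left(-9\right) = \frac{171}{7}$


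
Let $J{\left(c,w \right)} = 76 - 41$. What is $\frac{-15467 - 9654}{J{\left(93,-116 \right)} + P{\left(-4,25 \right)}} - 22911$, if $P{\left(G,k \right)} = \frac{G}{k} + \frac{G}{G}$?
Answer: $- \frac{21156281}{896} \approx -23612.0$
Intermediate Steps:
$J{\left(c,w \right)} = 35$ ($J{\left(c,w \right)} = 76 - 41 = 35$)
$P{\left(G,k \right)} = 1 + \frac{G}{k}$ ($P{\left(G,k \right)} = \frac{G}{k} + 1 = 1 + \frac{G}{k}$)
$\frac{-15467 - 9654}{J{\left(93,-116 \right)} + P{\left(-4,25 \right)}} - 22911 = \frac{-15467 - 9654}{35 + \frac{-4 + 25}{25}} - 22911 = - \frac{25121}{35 + \frac{1}{25} \cdot 21} - 22911 = - \frac{25121}{35 + \frac{21}{25}} - 22911 = - \frac{25121}{\frac{896}{25}} - 22911 = \left(-25121\right) \frac{25}{896} - 22911 = - \frac{628025}{896} - 22911 = - \frac{21156281}{896}$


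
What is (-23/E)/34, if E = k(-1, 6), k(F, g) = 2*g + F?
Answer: -23/374 ≈ -0.061497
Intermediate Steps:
k(F, g) = F + 2*g
E = 11 (E = -1 + 2*6 = -1 + 12 = 11)
(-23/E)/34 = (-23/11)/34 = (-23*1/11)/34 = (1/34)*(-23/11) = -23/374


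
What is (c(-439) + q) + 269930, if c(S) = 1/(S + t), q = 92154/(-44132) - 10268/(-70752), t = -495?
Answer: 2236374697453639/8285076888 ≈ 2.6993e+5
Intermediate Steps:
q = -34471207/17741064 (q = 92154*(-1/44132) - 10268*(-1/70752) = -46077/22066 + 2567/17688 = -34471207/17741064 ≈ -1.9430)
c(S) = 1/(-495 + S) (c(S) = 1/(S - 495) = 1/(-495 + S))
(c(-439) + q) + 269930 = (1/(-495 - 439) - 34471207/17741064) + 269930 = (1/(-934) - 34471207/17741064) + 269930 = (-1/934 - 34471207/17741064) + 269930 = -16106924201/8285076888 + 269930 = 2236374697453639/8285076888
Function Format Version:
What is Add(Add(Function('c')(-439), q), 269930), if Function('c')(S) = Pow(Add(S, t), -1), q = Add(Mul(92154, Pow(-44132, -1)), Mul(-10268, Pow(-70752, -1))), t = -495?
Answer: Rational(2236374697453639, 8285076888) ≈ 2.6993e+5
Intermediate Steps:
q = Rational(-34471207, 17741064) (q = Add(Mul(92154, Rational(-1, 44132)), Mul(-10268, Rational(-1, 70752))) = Add(Rational(-46077, 22066), Rational(2567, 17688)) = Rational(-34471207, 17741064) ≈ -1.9430)
Function('c')(S) = Pow(Add(-495, S), -1) (Function('c')(S) = Pow(Add(S, -495), -1) = Pow(Add(-495, S), -1))
Add(Add(Function('c')(-439), q), 269930) = Add(Add(Pow(Add(-495, -439), -1), Rational(-34471207, 17741064)), 269930) = Add(Add(Pow(-934, -1), Rational(-34471207, 17741064)), 269930) = Add(Add(Rational(-1, 934), Rational(-34471207, 17741064)), 269930) = Add(Rational(-16106924201, 8285076888), 269930) = Rational(2236374697453639, 8285076888)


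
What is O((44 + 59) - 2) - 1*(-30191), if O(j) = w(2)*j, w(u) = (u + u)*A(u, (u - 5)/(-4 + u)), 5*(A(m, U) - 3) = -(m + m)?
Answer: 155399/5 ≈ 31080.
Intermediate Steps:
A(m, U) = 3 - 2*m/5 (A(m, U) = 3 + (-(m + m))/5 = 3 + (-2*m)/5 = 3 - 2*m/5)
w(u) = 2*u*(3 - 2*u/5) (w(u) = (u + u)*(3 - 2*u/5) = (2*u)*(3 - 2*u/5) = 2*u*(3 - 2*u/5))
O(j) = 44*j/5 (O(j) = ((2/5)*2*(15 - 2*2))*j = ((2/5)*2*(15 - 4))*j = ((2/5)*2*11)*j = 44*j/5)
O((44 + 59) - 2) - 1*(-30191) = 44*((44 + 59) - 2)/5 - 1*(-30191) = 44*(103 - 2)/5 + 30191 = (44/5)*101 + 30191 = 4444/5 + 30191 = 155399/5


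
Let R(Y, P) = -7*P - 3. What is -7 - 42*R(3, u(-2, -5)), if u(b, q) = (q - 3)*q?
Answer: 11879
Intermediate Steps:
u(b, q) = q*(-3 + q) (u(b, q) = (-3 + q)*q = q*(-3 + q))
R(Y, P) = -3 - 7*P
-7 - 42*R(3, u(-2, -5)) = -7 - 42*(-3 - (-35)*(-3 - 5)) = -7 - 42*(-3 - (-35)*(-8)) = -7 - 42*(-3 - 7*40) = -7 - 42*(-3 - 280) = -7 - 42*(-283) = -7 + 11886 = 11879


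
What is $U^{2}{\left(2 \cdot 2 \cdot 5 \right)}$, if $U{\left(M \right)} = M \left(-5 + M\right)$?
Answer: $90000$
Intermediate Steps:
$U^{2}{\left(2 \cdot 2 \cdot 5 \right)} = \left(2 \cdot 2 \cdot 5 \left(-5 + 2 \cdot 2 \cdot 5\right)\right)^{2} = \left(4 \cdot 5 \left(-5 + 4 \cdot 5\right)\right)^{2} = \left(20 \left(-5 + 20\right)\right)^{2} = \left(20 \cdot 15\right)^{2} = 300^{2} = 90000$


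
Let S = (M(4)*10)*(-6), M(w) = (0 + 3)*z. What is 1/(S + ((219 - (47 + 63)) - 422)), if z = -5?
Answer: 1/587 ≈ 0.0017036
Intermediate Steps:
M(w) = -15 (M(w) = (0 + 3)*(-5) = 3*(-5) = -15)
S = 900 (S = -15*10*(-6) = -150*(-6) = 900)
1/(S + ((219 - (47 + 63)) - 422)) = 1/(900 + ((219 - (47 + 63)) - 422)) = 1/(900 + ((219 - 1*110) - 422)) = 1/(900 + ((219 - 110) - 422)) = 1/(900 + (109 - 422)) = 1/(900 - 313) = 1/587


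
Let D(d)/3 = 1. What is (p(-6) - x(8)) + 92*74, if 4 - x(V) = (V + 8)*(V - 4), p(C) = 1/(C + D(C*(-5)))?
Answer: 20603/3 ≈ 6867.7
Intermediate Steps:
D(d) = 3 (D(d) = 3*1 = 3)
p(C) = 1/(3 + C) (p(C) = 1/(C + 3) = 1/(3 + C))
x(V) = 4 - (-4 + V)*(8 + V) (x(V) = 4 - (V + 8)*(V - 4) = 4 - (8 + V)*(-4 + V) = 4 - (-4 + V)*(8 + V))
(p(-6) - x(8)) + 92*74 = (1/(3 - 6) - (36 - 1*8² - 4*8)) + 92*74 = (1/(-3) - (36 - 1*64 - 32)) + 6808 = (-⅓ - (36 - 64 - 32)) + 6808 = (-⅓ - 1*(-60)) + 6808 = (-⅓ + 60) + 6808 = 179/3 + 6808 = 20603/3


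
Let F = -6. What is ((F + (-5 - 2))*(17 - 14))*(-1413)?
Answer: 55107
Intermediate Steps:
((F + (-5 - 2))*(17 - 14))*(-1413) = ((-6 + (-5 - 2))*(17 - 14))*(-1413) = ((-6 - 7)*3)*(-1413) = -13*3*(-1413) = -39*(-1413) = 55107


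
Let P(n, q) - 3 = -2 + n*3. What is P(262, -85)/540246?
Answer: 787/540246 ≈ 0.0014567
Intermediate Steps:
P(n, q) = 1 + 3*n (P(n, q) = 3 + (-2 + n*3) = 3 + (-2 + 3*n) = 1 + 3*n)
P(262, -85)/540246 = (1 + 3*262)/540246 = (1 + 786)*(1/540246) = 787*(1/540246) = 787/540246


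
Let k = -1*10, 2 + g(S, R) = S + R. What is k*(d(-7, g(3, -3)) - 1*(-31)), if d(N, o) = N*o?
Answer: -450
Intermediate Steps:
g(S, R) = -2 + R + S (g(S, R) = -2 + (S + R) = -2 + (R + S) = -2 + R + S)
k = -10
k*(d(-7, g(3, -3)) - 1*(-31)) = -10*(-7*(-2 - 3 + 3) - 1*(-31)) = -10*(-7*(-2) + 31) = -10*(14 + 31) = -10*45 = -450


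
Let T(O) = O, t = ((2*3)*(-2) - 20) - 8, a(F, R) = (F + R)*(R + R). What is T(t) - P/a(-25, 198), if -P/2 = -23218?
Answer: -696689/17127 ≈ -40.678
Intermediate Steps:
P = 46436 (P = -2*(-23218) = 46436)
a(F, R) = 2*R*(F + R) (a(F, R) = (F + R)*(2*R) = 2*R*(F + R))
t = -40 (t = (6*(-2) - 20) - 8 = (-12 - 20) - 8 = -32 - 8 = -40)
T(t) - P/a(-25, 198) = -40 - 46436/(2*198*(-25 + 198)) = -40 - 46436/(2*198*173) = -40 - 46436/68508 = -40 - 1*11609/17127 = -40 - 11609/17127 = -696689/17127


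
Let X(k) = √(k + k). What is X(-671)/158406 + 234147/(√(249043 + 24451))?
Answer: 234147*√273494/273494 + I*√1342/158406 ≈ 447.73 + 0.00023126*I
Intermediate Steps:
X(k) = √2*√k (X(k) = √(2*k) = √2*√k)
X(-671)/158406 + 234147/(√(249043 + 24451)) = (√2*√(-671))/158406 + 234147/(√(249043 + 24451)) = (√2*(I*√671))*(1/158406) + 234147/(√273494) = (I*√1342)*(1/158406) + 234147*(√273494/273494) = I*√1342/158406 + 234147*√273494/273494 = 234147*√273494/273494 + I*√1342/158406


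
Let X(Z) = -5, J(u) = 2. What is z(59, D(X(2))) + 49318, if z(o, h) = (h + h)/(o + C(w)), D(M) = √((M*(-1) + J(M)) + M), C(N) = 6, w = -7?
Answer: 49318 + 2*√2/65 ≈ 49318.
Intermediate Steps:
D(M) = √2 (D(M) = √((M*(-1) + 2) + M) = √((-M + 2) + M) = √((2 - M) + M) = √2)
z(o, h) = 2*h/(6 + o) (z(o, h) = (h + h)/(o + 6) = (2*h)/(6 + o) = 2*h/(6 + o))
z(59, D(X(2))) + 49318 = 2*√2/(6 + 59) + 49318 = 2*√2/65 + 49318 = 49318 + 2*√2/65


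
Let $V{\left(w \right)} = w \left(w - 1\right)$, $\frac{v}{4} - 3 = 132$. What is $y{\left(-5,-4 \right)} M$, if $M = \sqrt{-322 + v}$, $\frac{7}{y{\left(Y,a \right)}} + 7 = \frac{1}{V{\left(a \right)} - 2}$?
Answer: $- \frac{126 \sqrt{218}}{125} \approx -14.883$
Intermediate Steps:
$v = 540$ ($v = 12 + 4 \cdot 132 = 12 + 528 = 540$)
$V{\left(w \right)} = w \left(-1 + w\right)$
$y{\left(Y,a \right)} = \frac{7}{-7 + \frac{1}{-2 + a \left(-1 + a\right)}}$ ($y{\left(Y,a \right)} = \frac{7}{-7 + \frac{1}{a \left(-1 + a\right) - 2}} = \frac{7}{-7 + \frac{1}{-2 + a \left(-1 + a\right)}}$)
$M = \sqrt{218}$ ($M = \sqrt{-322 + 540} = \sqrt{218} \approx 14.765$)
$y{\left(-5,-4 \right)} M = \frac{7 \left(2 - - 4 \left(-1 - 4\right)\right)}{-15 + 7 \left(-4\right) \left(-1 - 4\right)} \sqrt{218} = \frac{7 \left(2 - \left(-4\right) \left(-5\right)\right)}{-15 + 7 \left(-4\right) \left(-5\right)} \sqrt{218} = \frac{7 \left(2 - 20\right)}{-15 + 140} \sqrt{218} = 7 \cdot \frac{1}{125} \left(-18\right) \sqrt{218} = - \frac{126 \sqrt{218}}{125}$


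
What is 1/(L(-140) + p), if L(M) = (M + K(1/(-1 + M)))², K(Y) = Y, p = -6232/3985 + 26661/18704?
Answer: 1481839082640/29046783596580557 ≈ 5.1016e-5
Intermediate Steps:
p = -10319243/74535440 (p = -6232*1/3985 + 26661*(1/18704) = -6232/3985 + 26661/18704 = -10319243/74535440 ≈ -0.13845)
L(M) = (M + 1/(-1 + M))²
1/(L(-140) + p) = 1/((-140 + 1/(-1 - 140))² - 10319243/74535440) = 1/((-140 + 1/(-141))² - 10319243/74535440) = 1/((-140 - 1/141)² - 10319243/74535440) = 1/((-19741/141)² - 10319243/74535440) = 1/(389707081/19881 - 10319243/74535440) = 1/(29046783596580557/1481839082640) = 1481839082640/29046783596580557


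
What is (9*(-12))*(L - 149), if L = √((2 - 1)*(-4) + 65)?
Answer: 16092 - 108*√61 ≈ 15249.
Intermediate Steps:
L = √61 (L = √(1*(-4) + 65) = √(-4 + 65) = √61 ≈ 7.8102)
(9*(-12))*(L - 149) = (9*(-12))*(√61 - 149) = -108*(-149 + √61) = 16092 - 108*√61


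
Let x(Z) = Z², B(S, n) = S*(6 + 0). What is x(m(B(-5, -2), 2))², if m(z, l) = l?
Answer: 16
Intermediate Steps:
B(S, n) = 6*S (B(S, n) = S*6 = 6*S)
x(m(B(-5, -2), 2))² = (2²)² = 4² = 16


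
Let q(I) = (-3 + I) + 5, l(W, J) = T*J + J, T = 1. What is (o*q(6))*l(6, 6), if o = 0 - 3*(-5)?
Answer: 1440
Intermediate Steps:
l(W, J) = 2*J (l(W, J) = 1*J + J = J + J = 2*J)
q(I) = 2 + I
o = 15 (o = 0 + 15 = 15)
(o*q(6))*l(6, 6) = (15*(2 + 6))*(2*6) = (15*8)*12 = 120*12 = 1440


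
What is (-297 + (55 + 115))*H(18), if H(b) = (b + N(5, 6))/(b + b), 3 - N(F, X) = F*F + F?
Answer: 127/4 ≈ 31.750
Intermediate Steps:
N(F, X) = 3 - F - F**2 (N(F, X) = 3 - (F*F + F) = 3 - (F**2 + F) = 3 - (F + F**2) = 3 + (-F - F**2) = 3 - F - F**2)
H(b) = (-27 + b)/(2*b) (H(b) = (b + (3 - 1*5 - 1*5**2))/(b + b) = (b + (3 - 5 - 1*25))/((2*b)) = (b + (3 - 5 - 25))*(1/(2*b)) = (b - 27)*(1/(2*b)) = (-27 + b)*(1/(2*b)) = (-27 + b)/(2*b))
(-297 + (55 + 115))*H(18) = (-297 + (55 + 115))*((1/2)*(-27 + 18)/18) = (-297 + 170)*((1/2)*(1/18)*(-9)) = -127*(-1/4) = 127/4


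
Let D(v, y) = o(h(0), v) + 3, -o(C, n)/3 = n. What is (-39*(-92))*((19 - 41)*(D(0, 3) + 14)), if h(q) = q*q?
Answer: -1341912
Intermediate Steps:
h(q) = q**2
o(C, n) = -3*n
D(v, y) = 3 - 3*v (D(v, y) = -3*v + 3 = 3 - 3*v)
(-39*(-92))*((19 - 41)*(D(0, 3) + 14)) = (-39*(-92))*((19 - 41)*((3 - 3*0) + 14)) = 3588*(-22*((3 + 0) + 14)) = 3588*(-22*(3 + 14)) = 3588*(-22*17) = 3588*(-374) = -1341912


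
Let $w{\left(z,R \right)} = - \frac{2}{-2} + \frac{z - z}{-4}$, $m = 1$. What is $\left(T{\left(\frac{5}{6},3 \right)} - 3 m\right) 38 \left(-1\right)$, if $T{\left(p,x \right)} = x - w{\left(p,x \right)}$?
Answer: $38$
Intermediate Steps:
$w{\left(z,R \right)} = 1$ ($w{\left(z,R \right)} = \left(-2\right) \left(- \frac{1}{2}\right) + 0 \left(- \frac{1}{4}\right) = 1 + 0 = 1$)
$T{\left(p,x \right)} = -1 + x$ ($T{\left(p,x \right)} = x - 1 = -1 + x$)
$\left(T{\left(\frac{5}{6},3 \right)} - 3 m\right) 38 \left(-1\right) = \left(\left(-1 + 3\right) - 3\right) 38 \left(-1\right) = \left(2 - 3\right) 38 \left(-1\right) = \left(-1\right) 38 \left(-1\right) = \left(-38\right) \left(-1\right) = 38$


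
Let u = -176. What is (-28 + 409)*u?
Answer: -67056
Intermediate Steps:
(-28 + 409)*u = (-28 + 409)*(-176) = 381*(-176) = -67056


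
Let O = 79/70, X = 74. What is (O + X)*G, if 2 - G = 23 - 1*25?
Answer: 10518/35 ≈ 300.51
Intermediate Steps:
G = 4 (G = 2 - (23 - 1*25) = 2 - (23 - 25) = 2 - 1*(-2) = 2 + 2 = 4)
O = 79/70 (O = 79*(1/70) = 79/70 ≈ 1.1286)
(O + X)*G = (79/70 + 74)*4 = (5259/70)*4 = 10518/35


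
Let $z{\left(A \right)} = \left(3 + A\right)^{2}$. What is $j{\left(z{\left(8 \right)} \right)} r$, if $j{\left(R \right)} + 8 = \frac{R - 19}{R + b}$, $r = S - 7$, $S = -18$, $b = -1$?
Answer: $\frac{715}{4} \approx 178.75$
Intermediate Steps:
$r = -25$ ($r = -18 - 7 = -25$)
$j{\left(R \right)} = -8 + \frac{-19 + R}{-1 + R}$ ($j{\left(R \right)} = -8 + \frac{R - 19}{R - 1} = -8 + \frac{-19 + R}{-1 + R}$)
$j{\left(z{\left(8 \right)} \right)} r = \frac{-11 - 7 \left(3 + 8\right)^{2}}{-1 + \left(3 + 8\right)^{2}} \left(-25\right) = \frac{-11 - 7 \cdot 11^{2}}{-1 + 11^{2}} \left(-25\right) = \frac{-11 - 847}{-1 + 121} \left(-25\right) = \frac{-11 - 847}{120} \left(-25\right) = \frac{1}{120} \left(-858\right) \left(-25\right) = \left(- \frac{143}{20}\right) \left(-25\right) = \frac{715}{4}$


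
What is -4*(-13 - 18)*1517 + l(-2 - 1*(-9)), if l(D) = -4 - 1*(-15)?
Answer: 188119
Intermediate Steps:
l(D) = 11 (l(D) = -4 + 15 = 11)
-4*(-13 - 18)*1517 + l(-2 - 1*(-9)) = -4*(-13 - 18)*1517 + 11 = -4*(-31)*1517 + 11 = 124*1517 + 11 = 188108 + 11 = 188119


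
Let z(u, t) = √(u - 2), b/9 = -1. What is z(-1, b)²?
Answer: -3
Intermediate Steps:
b = -9 (b = 9*(-1) = -9)
z(u, t) = √(-2 + u)
z(-1, b)² = (√(-2 - 1))² = (√(-3))² = (I*√3)² = -3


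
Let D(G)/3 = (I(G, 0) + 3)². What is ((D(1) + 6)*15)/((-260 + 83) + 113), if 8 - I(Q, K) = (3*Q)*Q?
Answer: -1485/32 ≈ -46.406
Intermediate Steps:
I(Q, K) = 8 - 3*Q² (I(Q, K) = 8 - 3*Q*Q = 8 - 3*Q²)
D(G) = 3*(11 - 3*G²)² (D(G) = 3*((8 - 3*G²) + 3)² = 3*(11 - 3*G²)²)
((D(1) + 6)*15)/((-260 + 83) + 113) = ((3*(-11 + 3*1²)² + 6)*15)/((-260 + 83) + 113) = ((3*(-11 + 3*1)² + 6)*15)/(-177 + 113) = ((3*(-11 + 3)² + 6)*15)/(-64) = ((3*(-8)² + 6)*15)*(-1/64) = ((3*64 + 6)*15)*(-1/64) = ((192 + 6)*15)*(-1/64) = (198*15)*(-1/64) = 2970*(-1/64) = -1485/32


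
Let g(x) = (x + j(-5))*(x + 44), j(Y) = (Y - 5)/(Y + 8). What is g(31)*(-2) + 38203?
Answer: 34053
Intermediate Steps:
j(Y) = (-5 + Y)/(8 + Y)
g(x) = (44 + x)*(-10/3 + x) (g(x) = (x + (-5 - 5)/(8 - 5))*(x + 44) = (x - 10/3)*(44 + x) = (-10/3 + x)*(44 + x) = (44 + x)*(-10/3 + x))
g(31)*(-2) + 38203 = (-440/3 + 31**2 + (122/3)*31)*(-2) + 38203 = (-440/3 + 961 + 3782/3)*(-2) + 38203 = 2075*(-2) + 38203 = -4150 + 38203 = 34053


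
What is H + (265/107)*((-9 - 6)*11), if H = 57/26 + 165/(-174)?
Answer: -16434142/40339 ≈ -407.40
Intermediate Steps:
H = 469/377 (H = 57*(1/26) + 165*(-1/174) = 57/26 - 55/58 = 469/377 ≈ 1.2440)
H + (265/107)*((-9 - 6)*11) = 469/377 + (265/107)*((-9 - 6)*11) = 469/377 + (265*(1/107))*(-15*11) = 469/377 + (265/107)*(-165) = 469/377 - 43725/107 = -16434142/40339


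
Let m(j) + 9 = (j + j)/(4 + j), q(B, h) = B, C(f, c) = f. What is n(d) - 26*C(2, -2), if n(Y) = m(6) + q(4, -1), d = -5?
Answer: -279/5 ≈ -55.800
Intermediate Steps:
m(j) = -9 + 2*j/(4 + j) (m(j) = -9 + (j + j)/(4 + j) = -9 + (2*j)/(4 + j) = -9 + 2*j/(4 + j))
n(Y) = -19/5 (n(Y) = (-36 - 7*6)/(4 + 6) + 4 = (-36 - 42)/10 + 4 = (1/10)*(-78) + 4 = -39/5 + 4 = -19/5)
n(d) - 26*C(2, -2) = -19/5 - 26*2 = -19/5 - 52 = -279/5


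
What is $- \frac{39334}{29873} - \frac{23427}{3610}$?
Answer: $- \frac{44306869}{5675870} \approx -7.8062$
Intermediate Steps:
$- \frac{39334}{29873} - \frac{23427}{3610} = \left(-39334\right) \frac{1}{29873} - \frac{1233}{190} = - \frac{39334}{29873} - \frac{1233}{190} = - \frac{44306869}{5675870}$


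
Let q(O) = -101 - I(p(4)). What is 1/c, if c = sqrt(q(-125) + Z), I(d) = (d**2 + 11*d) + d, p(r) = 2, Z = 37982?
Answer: sqrt(37853)/37853 ≈ 0.0051398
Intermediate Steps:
I(d) = d**2 + 12*d
q(O) = -129 (q(O) = -101 - 2*(12 + 2) = -101 - 2*14 = -101 - 1*28 = -101 - 28 = -129)
c = sqrt(37853) (c = sqrt(-129 + 37982) = sqrt(37853) ≈ 194.56)
1/c = 1/(sqrt(37853)) = sqrt(37853)/37853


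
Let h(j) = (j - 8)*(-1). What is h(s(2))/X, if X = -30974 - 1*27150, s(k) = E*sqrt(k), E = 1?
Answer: -2/14531 + sqrt(2)/58124 ≈ -0.00011331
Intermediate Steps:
s(k) = sqrt(k) (s(k) = 1*sqrt(k) = sqrt(k))
h(j) = 8 - j (h(j) = (-8 + j)*(-1) = 8 - j)
X = -58124 (X = -30974 - 27150 = -58124)
h(s(2))/X = (8 - sqrt(2))/(-58124) = (8 - sqrt(2))*(-1/58124) = -2/14531 + sqrt(2)/58124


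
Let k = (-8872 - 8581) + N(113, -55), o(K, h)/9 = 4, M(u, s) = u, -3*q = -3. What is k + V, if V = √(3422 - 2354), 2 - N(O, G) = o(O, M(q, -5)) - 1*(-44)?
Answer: -17531 + 2*√267 ≈ -17498.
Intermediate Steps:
q = 1 (q = -⅓*(-3) = 1)
o(K, h) = 36 (o(K, h) = 9*4 = 36)
N(O, G) = -78 (N(O, G) = 2 - (36 - 1*(-44)) = 2 - (36 + 44) = 2 - 1*80 = 2 - 80 = -78)
V = 2*√267 (V = √1068 = 2*√267 ≈ 32.680)
k = -17531 (k = (-8872 - 8581) - 78 = -17453 - 78 = -17531)
k + V = -17531 + 2*√267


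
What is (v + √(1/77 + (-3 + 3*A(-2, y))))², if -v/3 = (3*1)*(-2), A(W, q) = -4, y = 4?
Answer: (1386 + I*√88858)²/5929 ≈ 309.01 + 139.37*I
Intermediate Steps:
v = 18 (v = -3*3*1*(-2) = -9*(-2) = -3*(-6) = 18)
(v + √(1/77 + (-3 + 3*A(-2, y))))² = (18 + √(1/77 + (-3 + 3*(-4))))² = (18 + √(1/77 + (-3 - 12)))² = (18 + √(1/77 - 15))² = (18 + √(-1154/77))² = (18 + I*√88858/77)²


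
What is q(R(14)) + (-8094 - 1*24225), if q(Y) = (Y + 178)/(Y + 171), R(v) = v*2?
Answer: -6431275/199 ≈ -32318.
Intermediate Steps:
R(v) = 2*v
q(Y) = (178 + Y)/(171 + Y)
q(R(14)) + (-8094 - 1*24225) = (178 + 2*14)/(171 + 2*14) + (-8094 - 1*24225) = (178 + 28)/(171 + 28) + (-8094 - 24225) = 206/199 - 32319 = -6431275/199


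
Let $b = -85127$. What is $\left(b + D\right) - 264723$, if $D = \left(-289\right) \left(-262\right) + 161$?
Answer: $-273971$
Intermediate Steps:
$D = 75879$ ($D = 75718 + 161 = 75879$)
$\left(b + D\right) - 264723 = \left(-85127 + 75879\right) - 264723 = -9248 - 264723 = -273971$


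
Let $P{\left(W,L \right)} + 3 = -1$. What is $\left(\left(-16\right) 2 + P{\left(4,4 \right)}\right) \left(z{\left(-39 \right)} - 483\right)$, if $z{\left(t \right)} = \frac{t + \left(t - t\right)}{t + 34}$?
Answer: $\frac{85536}{5} \approx 17107.0$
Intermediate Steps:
$P{\left(W,L \right)} = -4$ ($P{\left(W,L \right)} = -3 - 1 = -4$)
$z{\left(t \right)} = \frac{t}{34 + t}$ ($z{\left(t \right)} = \frac{t + 0}{34 + t} = \frac{t}{34 + t}$)
$\left(\left(-16\right) 2 + P{\left(4,4 \right)}\right) \left(z{\left(-39 \right)} - 483\right) = \left(\left(-16\right) 2 - 4\right) \left(- \frac{39}{34 - 39} - 483\right) = \left(-32 - 4\right) \left(- \frac{39}{-5} - 483\right) = - 36 \left(\left(-39\right) \left(- \frac{1}{5}\right) - 483\right) = - 36 \left(\frac{39}{5} - 483\right) = \left(-36\right) \left(- \frac{2376}{5}\right) = \frac{85536}{5}$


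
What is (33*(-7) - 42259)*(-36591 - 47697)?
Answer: 3581397120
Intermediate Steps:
(33*(-7) - 42259)*(-36591 - 47697) = (-231 - 42259)*(-84288) = -42490*(-84288) = 3581397120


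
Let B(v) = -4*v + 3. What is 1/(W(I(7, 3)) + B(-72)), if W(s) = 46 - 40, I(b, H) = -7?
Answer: 1/297 ≈ 0.0033670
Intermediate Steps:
W(s) = 6
B(v) = 3 - 4*v
1/(W(I(7, 3)) + B(-72)) = 1/(6 + (3 - 4*(-72))) = 1/(6 + (3 + 288)) = 1/(6 + 291) = 1/297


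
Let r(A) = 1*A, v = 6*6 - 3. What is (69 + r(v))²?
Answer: 10404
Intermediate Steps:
v = 33 (v = 36 - 3 = 33)
r(A) = A
(69 + r(v))² = (69 + 33)² = 102² = 10404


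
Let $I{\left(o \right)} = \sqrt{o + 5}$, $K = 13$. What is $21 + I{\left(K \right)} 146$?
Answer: $21 + 438 \sqrt{2} \approx 640.43$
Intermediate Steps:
$I{\left(o \right)} = \sqrt{5 + o}$
$21 + I{\left(K \right)} 146 = 21 + \sqrt{5 + 13} \cdot 146 = 21 + \sqrt{18} \cdot 146 = 21 + 3 \sqrt{2} \cdot 146 = 21 + 438 \sqrt{2}$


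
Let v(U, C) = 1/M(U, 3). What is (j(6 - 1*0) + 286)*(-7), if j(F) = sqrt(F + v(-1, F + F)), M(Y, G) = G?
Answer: -2002 - 7*sqrt(57)/3 ≈ -2019.6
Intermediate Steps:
v(U, C) = 1/3
j(F) = sqrt(1/3 + F) (j(F) = sqrt(F + 1/3) = sqrt(1/3 + F))
(j(6 - 1*0) + 286)*(-7) = (sqrt(3 + 9*(6 - 1*0))/3 + 286)*(-7) = (sqrt(3 + 9*(6 + 0))/3 + 286)*(-7) = (sqrt(3 + 9*6)/3 + 286)*(-7) = (sqrt(3 + 54)/3 + 286)*(-7) = (sqrt(57)/3 + 286)*(-7) = (286 + sqrt(57)/3)*(-7) = -2002 - 7*sqrt(57)/3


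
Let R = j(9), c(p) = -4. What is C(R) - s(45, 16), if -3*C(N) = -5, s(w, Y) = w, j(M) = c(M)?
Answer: -130/3 ≈ -43.333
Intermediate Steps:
j(M) = -4
R = -4
C(N) = 5/3 (C(N) = -1/3*(-5) = 5/3)
C(R) - s(45, 16) = 5/3 - 1*45 = 5/3 - 45 = -130/3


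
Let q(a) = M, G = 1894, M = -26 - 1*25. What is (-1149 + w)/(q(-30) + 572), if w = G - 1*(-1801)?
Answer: 2546/521 ≈ 4.8868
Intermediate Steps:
M = -51 (M = -26 - 25 = -51)
q(a) = -51
w = 3695 (w = 1894 - 1*(-1801) = 1894 + 1801 = 3695)
(-1149 + w)/(q(-30) + 572) = (-1149 + 3695)/(-51 + 572) = 2546/521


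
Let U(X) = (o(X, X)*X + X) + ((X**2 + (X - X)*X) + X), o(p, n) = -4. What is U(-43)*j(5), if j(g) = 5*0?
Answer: 0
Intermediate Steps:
U(X) = X**2 - 2*X (U(X) = (-4*X + X) + ((X**2 + (X - X)*X) + X) = -3*X + ((X**2 + 0*X) + X) = -3*X + ((X**2 + 0) + X) = -3*X + (X**2 + X) = -3*X + (X + X**2) = X**2 - 2*X)
j(g) = 0
U(-43)*j(5) = -43*(-2 - 43)*0 = -43*(-45)*0 = 1935*0 = 0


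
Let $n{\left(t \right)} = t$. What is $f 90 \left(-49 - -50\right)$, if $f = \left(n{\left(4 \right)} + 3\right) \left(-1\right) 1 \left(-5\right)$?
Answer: $3150$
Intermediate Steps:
$f = 35$ ($f = \left(4 + 3\right) \left(-1\right) 1 \left(-5\right) = 7 \left(\left(-1\right) \left(-5\right)\right) = 7 \cdot 5 = 35$)
$f 90 \left(-49 - -50\right) = 35 \cdot 90 \left(-49 - -50\right) = 3150 \left(-49 + 50\right) = 3150 \cdot 1 = 3150$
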